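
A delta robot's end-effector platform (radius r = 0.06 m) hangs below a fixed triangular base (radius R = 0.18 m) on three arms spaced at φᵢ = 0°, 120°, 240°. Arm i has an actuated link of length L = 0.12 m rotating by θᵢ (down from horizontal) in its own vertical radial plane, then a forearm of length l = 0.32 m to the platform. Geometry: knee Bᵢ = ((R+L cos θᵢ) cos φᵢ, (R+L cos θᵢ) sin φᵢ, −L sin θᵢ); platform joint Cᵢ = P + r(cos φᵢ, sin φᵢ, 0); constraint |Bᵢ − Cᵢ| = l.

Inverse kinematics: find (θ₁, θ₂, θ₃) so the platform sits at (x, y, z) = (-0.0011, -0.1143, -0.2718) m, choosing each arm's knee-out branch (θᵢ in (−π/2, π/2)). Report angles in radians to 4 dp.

θ₁ = 0.6108, θ₂ = 1.1345, θ₃ = -0.0868

rotate P by −φ1: (-0.0011, -0.1143, -0.2718)
  A=0.1211, B=-0.2718, C=(l²−L²−A²−y'²−z²)/(2L)=-0.0567
  θ1 = atan2(B,A) + arccos(C/0.2976) = 0.6108
arm 2 (φ=120.0°): x'=-0.0984, y'=0.0581
  A cos θ + B sin θ = C:  0.2184·cos θ + -0.2718·sin θ = -0.1540
  γ=atan2(-0.2718,0.2184)=-0.8938;  ψ=arccos(-0.4417)=2.0283;  θ2=γ+ψ≈1.1345
arm 3 (φ=240.0°): x'=0.0995, y'=0.0562
  A cos θ + B sin θ = C:  0.0205·cos θ + -0.2718·sin θ = 0.0439
  √(A²+B²)=0.2726;  θ3 = -1.4957+1.4088 ≈ -0.0868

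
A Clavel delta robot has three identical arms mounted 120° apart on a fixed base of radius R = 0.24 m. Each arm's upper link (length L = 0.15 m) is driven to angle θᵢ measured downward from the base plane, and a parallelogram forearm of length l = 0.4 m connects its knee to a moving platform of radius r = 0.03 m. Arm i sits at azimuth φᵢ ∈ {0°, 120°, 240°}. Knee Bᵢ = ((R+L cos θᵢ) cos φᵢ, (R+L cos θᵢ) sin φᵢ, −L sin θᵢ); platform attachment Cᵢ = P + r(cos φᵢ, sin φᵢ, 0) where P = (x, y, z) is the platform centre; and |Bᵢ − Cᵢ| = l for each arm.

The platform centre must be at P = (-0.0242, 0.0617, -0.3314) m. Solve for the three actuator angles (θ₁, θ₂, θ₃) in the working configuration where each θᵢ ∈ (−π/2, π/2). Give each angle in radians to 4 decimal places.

θ₁ = 0.8725, θ₂ = 0.3492, θ₃ = 0.9598

φ1=0.0° → target in arm frame (-0.0242, 0.0617)
  A cos θ + B sin θ = C:  0.2342·cos θ + -0.3314·sin θ = -0.1033
  √(A²+B²)=0.4058;  θ1 = -0.9556+1.8281 ≈ 0.8725
φ2=120.0° → target in arm frame (0.0655, -0.0099)
  e−x'=0.1445;  (l²−L²−(e−x')²−y'²−z²)/2L = 0.0224
  √(A²+B²)=0.3615;  θ2 = -1.1597+1.5089 ≈ 0.3492
arm 3 (φ=240.0°): x'=-0.0413, y'=-0.0518
  A=0.2513, B=-0.3314, C=(l²−L²−A²−y'²−z²)/(2L)=-0.1273
  θ3 = atan2(B,A) + arccos(C/0.4159) = 0.9598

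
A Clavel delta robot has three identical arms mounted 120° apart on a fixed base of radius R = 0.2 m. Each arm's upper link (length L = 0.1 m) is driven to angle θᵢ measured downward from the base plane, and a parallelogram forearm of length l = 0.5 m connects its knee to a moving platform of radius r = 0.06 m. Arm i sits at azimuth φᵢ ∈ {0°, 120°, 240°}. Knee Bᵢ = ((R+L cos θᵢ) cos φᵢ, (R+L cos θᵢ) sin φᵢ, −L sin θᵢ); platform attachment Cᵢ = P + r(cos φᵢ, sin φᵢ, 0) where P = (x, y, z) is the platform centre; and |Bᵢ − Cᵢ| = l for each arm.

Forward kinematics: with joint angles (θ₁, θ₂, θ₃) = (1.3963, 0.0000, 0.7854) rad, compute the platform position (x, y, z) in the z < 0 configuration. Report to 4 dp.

O1 = (0.1574·cos0.0°, 0.1574·sin0.0°, -0.0985) = (0.1574, 0.0000, -0.0985)
φ2=120.0°: virtual centre (-0.1200, 0.2078, 0.0000), radius l
arm 3 at φ=240.0°: (R−r)+L cos θ3 = 0.2107;  O3 = (-0.1054, -0.1825, -0.0707)
|O₂|²−|O₁|² = 0.0231;  |O₃|²−|O₁|² = 0.0149
linear system: -0.5547x+0.4157y = 0.0231−0.1970z; -0.5254x+-0.3650y = 0.0149−0.0555z
Cramer: x(z) = -0.0348+0.2257z;  y(z) = 0.0092-0.1727z
sphere 1 gives Az²+Bz+C=0 with A=1.0807, B=0.1071, C=-0.2033;  B²−4AC=0.8902;  roots -0.4860, 0.3870;  negative root z = -0.4860
x = -0.1445, y = 0.0931

(-0.1445, 0.0931, -0.4860)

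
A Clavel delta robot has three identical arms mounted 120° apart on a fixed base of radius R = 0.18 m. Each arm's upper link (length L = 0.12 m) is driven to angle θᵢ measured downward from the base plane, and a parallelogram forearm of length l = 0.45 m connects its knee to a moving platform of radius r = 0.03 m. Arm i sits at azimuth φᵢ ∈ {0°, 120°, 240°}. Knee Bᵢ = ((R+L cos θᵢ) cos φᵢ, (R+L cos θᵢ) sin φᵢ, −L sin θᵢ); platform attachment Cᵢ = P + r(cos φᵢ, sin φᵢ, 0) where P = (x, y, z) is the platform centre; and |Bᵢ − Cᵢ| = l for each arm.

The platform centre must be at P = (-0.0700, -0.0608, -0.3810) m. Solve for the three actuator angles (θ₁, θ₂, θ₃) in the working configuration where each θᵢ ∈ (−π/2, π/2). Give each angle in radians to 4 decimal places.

θ₁ = 0.6105, θ₂ = 0.3490, θ₃ = -0.2620

φ1=0.0° → target in arm frame (-0.0700, -0.0608)
  A=0.2200, B=-0.3810, C=(l²−L²−A²−y'²−z²)/(2L)=-0.0382
  θ1 = atan2(B,A) + arccos(C/0.4400) = 0.6105
rotate P by −φ2: (-0.0177, 0.0910, -0.3810)
  A cos θ + B sin θ = C:  0.1677·cos θ + -0.3810·sin θ = 0.0273
  γ=atan2(-0.3810,0.1677)=-1.1563;  ψ=arccos(0.0655)=1.5052;  θ2=γ+ψ≈0.3490
arm 3 (φ=240.0°): x'=0.0877, y'=-0.0302
  e−x'=0.0623;  (l²−L²−(e−x')²−y'²−z²)/2L = 0.1589
  γ=atan2(-0.3810,0.0623)=-1.4086;  ψ=arccos(0.4116)=1.1466;  θ3=γ+ψ≈-0.2620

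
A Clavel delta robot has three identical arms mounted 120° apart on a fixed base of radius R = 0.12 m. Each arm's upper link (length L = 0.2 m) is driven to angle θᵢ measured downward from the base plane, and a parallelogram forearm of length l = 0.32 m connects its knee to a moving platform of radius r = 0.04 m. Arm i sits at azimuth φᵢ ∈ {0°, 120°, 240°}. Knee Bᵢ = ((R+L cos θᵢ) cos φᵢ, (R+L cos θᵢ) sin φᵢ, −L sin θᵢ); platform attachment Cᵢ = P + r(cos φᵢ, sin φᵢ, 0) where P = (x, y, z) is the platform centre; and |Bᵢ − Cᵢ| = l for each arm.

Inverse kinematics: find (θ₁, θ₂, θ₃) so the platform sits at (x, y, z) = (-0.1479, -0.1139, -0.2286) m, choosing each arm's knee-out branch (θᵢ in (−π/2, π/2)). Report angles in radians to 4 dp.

rotate P by −φ1: (-0.1479, -0.1139, -0.2286)
  A cos θ + B sin θ = C:  0.2279·cos θ + -0.2286·sin θ = -0.1369
  γ=atan2(-0.2286,0.2279)=-0.7869;  ψ=arccos(-0.4242)=2.0089;  θ1=γ+ψ≈1.2219
rotate P by −φ2: (-0.0247, 0.1850, -0.2286)
  A=0.1047, B=-0.2286, C=(l²−L²−A²−y'²−z²)/(2L)=-0.0876
  γ=atan2(-0.2286,0.1047)=-1.1413;  ψ=arccos(-0.3486)=1.9268;  θ2=γ+ψ≈0.7855
rotate P by −φ3: (0.1726, -0.0711, -0.2286)
  A=-0.0926, B=-0.2286, C=(l²−L²−A²−y'²−z²)/(2L)=-0.0087
  √(A²+B²)=0.2466;  θ3 = -1.9556+1.6062 ≈ -0.3494

θ₁ = 1.2219, θ₂ = 0.7855, θ₃ = -0.3494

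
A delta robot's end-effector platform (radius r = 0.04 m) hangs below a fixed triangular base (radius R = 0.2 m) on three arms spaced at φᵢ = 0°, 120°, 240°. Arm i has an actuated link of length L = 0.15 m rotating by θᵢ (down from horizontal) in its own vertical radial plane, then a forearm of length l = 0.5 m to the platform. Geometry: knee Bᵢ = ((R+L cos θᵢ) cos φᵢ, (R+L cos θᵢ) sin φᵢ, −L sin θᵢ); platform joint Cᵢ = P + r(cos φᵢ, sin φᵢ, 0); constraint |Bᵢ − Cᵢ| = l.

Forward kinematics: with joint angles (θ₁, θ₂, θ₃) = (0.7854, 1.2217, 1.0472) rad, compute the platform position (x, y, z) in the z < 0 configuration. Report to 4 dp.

(0.0626, -0.0278, -0.5620)

arm 1 at φ=0.0°: (R−r)+L cos θ1 = 0.2661;  centre 1 = (0.2661, 0.0000, -0.1061)
arm 2 at φ=120.0°: (R−r)+L cos θ2 = 0.2113;  centre 2 = (-0.1057, 0.1830, -0.1410)
centre 3 = (0.2350·cos240.0°, 0.2350·sin240.0°, -0.1299) = (-0.1175, -0.2035, -0.1299)
subtract pairs → two planes through P
[-0.7434 0.3660 -0.0698]·P = -0.0175;  [-0.7671 -0.4070 -0.0477]·P = -0.0099
det = 0.5834;  x = 0.0185+-0.0786z,  y = -0.0104+0.0310z
sphere 1 gives Az²+Bz+C=0 with A=1.0071, B=0.2504, C=-0.1773;  B²−4AC=0.7771;  roots -0.5620, 0.3133;  negative root z = -0.5620
x = 0.0626, y = -0.0278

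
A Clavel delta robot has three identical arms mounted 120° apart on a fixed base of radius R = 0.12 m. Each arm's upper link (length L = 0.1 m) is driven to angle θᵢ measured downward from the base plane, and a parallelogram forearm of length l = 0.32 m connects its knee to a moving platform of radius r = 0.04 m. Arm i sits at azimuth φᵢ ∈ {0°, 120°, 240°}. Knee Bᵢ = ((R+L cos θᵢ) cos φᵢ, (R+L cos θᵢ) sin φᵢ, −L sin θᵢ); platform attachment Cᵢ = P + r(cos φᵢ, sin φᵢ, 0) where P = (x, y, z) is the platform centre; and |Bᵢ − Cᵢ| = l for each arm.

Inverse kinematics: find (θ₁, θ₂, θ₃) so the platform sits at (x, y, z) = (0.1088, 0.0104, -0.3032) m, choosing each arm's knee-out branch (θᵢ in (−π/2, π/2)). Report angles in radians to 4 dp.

arm 1 (φ=0.0°): x'=0.1088, y'=0.0104
  A=-0.0288, B=-0.3032, C=(l²−L²−A²−y'²−z²)/(2L)=-0.0023
  γ=atan2(-0.3032,-0.0288)=-1.6655;  ψ=arccos(-0.0077)=1.5785;  θ1=γ+ψ≈-0.0870
rotate P by −φ2: (-0.0454, -0.0994, -0.3032)
  A=0.1254, B=-0.3032, C=(l²−L²−A²−y'²−z²)/(2L)=-0.1257
  √(A²+B²)=0.3281;  θ2 = -1.1786+1.9639 ≈ 0.7853
arm 3 (φ=240.0°): x'=-0.0634, y'=0.0890
  A=0.1434, B=-0.3032, C=(l²−L²−A²−y'²−z²)/(2L)=-0.1401
  √(A²+B²)=0.3354;  θ3 = -1.1290+2.0017 ≈ 0.8727

θ₁ = -0.0870, θ₂ = 0.7853, θ₃ = 0.8727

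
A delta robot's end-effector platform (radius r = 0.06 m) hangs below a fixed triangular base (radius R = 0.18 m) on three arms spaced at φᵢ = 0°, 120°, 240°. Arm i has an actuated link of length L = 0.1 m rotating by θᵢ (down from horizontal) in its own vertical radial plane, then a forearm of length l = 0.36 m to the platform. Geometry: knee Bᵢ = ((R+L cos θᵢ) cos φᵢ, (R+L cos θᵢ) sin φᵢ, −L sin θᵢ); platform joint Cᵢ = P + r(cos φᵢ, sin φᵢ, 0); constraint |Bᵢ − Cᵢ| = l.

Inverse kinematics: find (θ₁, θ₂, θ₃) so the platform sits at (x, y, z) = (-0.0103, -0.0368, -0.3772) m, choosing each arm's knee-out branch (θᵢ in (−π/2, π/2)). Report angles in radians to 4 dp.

θ₁ = 0.8723, θ₂ = 0.9597, θ₃ = 0.6106

rotate P by −φ1: (-0.0103, -0.0368, -0.3772)
  e−x'=0.1303;  (l²−L²−(e−x')²−y'²−z²)/2L = -0.2051
  θ1 = atan2(B,A) + arccos(C/0.3991) = 0.8723
rotate P by −φ2: (-0.0267, 0.0273, -0.3772)
  e−x'=0.1467;  (l²−L²−(e−x')²−y'²−z²)/2L = -0.2248
  γ=atan2(-0.3772,0.1467)=-1.1998;  ψ=arccos(-0.5553)=2.1596;  θ2=γ+ψ≈0.9597
φ3=240.0° → target in arm frame (0.0370, 0.0095)
  e−x'=0.0830;  (l²−L²−(e−x')²−y'²−z²)/2L = -0.1483
  √(A²+B²)=0.3862;  θ3 = -1.3543+1.9648 ≈ 0.6106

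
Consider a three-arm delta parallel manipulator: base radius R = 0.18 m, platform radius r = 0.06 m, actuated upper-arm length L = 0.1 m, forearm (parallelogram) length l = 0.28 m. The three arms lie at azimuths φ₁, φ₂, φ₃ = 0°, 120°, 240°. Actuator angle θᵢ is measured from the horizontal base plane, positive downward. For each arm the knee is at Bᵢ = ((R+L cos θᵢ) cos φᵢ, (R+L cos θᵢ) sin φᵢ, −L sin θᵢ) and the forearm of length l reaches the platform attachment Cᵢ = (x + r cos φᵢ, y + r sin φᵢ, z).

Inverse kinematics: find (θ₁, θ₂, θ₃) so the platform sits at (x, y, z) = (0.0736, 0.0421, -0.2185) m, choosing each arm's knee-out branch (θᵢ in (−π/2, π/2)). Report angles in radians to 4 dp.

θ₁ = -0.1747, θ₂ = 0.5237, θ₃ = 1.0471

rotate P by −φ1: (0.0736, 0.0421, -0.2185)
  A cos θ + B sin θ = C:  0.0464·cos θ + -0.2185·sin θ = 0.0837
  θ1 = atan2(B,A) + arccos(C/0.2234) = -0.1747
φ2=120.0° → target in arm frame (-0.0003, -0.0848)
  A cos θ + B sin θ = C:  0.1203·cos θ + -0.2185·sin θ = -0.0051
  θ2 = atan2(B,A) + arccos(C/0.2494) = 0.5237
arm 3 (φ=240.0°): x'=-0.0733, y'=0.0427
  e−x'=0.1933;  (l²−L²−(e−x')²−y'²−z²)/2L = -0.0926
  √(A²+B²)=0.2917;  θ3 = -0.8466+1.8937 ≈ 1.0471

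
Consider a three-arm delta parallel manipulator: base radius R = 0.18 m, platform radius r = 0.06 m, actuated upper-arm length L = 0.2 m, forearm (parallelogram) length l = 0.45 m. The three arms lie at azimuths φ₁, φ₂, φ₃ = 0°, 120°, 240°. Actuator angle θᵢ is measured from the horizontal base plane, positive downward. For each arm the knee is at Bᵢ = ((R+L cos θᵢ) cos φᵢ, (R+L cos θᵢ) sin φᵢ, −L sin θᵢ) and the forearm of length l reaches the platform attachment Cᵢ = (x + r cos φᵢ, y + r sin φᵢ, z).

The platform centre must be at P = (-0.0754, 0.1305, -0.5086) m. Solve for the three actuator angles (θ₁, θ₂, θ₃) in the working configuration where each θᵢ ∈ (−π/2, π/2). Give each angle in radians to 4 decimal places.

θ₁ = 1.1347, θ₂ = 0.4364, θ₃ = 1.1345

arm 1 (φ=0.0°): x'=-0.0754, y'=0.1305
  e−x'=0.1954;  (l²−L²−(e−x')²−y'²−z²)/2L = -0.3785
  γ=atan2(-0.5086,0.1954)=-1.2040;  ψ=arccos(-0.6946)=2.3387;  θ1=γ+ψ≈1.1347
arm 2 (φ=120.0°): x'=0.1507, y'=0.0000
  e−x'=-0.0307;  (l²−L²−(e−x')²−y'²−z²)/2L = -0.2428
  √(A²+B²)=0.5095;  θ2 = -1.6311+2.0675 ≈ 0.4364
arm 3 (φ=240.0°): x'=-0.0753, y'=-0.1305
  A cos θ + B sin θ = C:  0.1953·cos θ + -0.5086·sin θ = -0.3784
  √(A²+B²)=0.5448;  θ3 = -1.2041+2.3386 ≈ 1.1345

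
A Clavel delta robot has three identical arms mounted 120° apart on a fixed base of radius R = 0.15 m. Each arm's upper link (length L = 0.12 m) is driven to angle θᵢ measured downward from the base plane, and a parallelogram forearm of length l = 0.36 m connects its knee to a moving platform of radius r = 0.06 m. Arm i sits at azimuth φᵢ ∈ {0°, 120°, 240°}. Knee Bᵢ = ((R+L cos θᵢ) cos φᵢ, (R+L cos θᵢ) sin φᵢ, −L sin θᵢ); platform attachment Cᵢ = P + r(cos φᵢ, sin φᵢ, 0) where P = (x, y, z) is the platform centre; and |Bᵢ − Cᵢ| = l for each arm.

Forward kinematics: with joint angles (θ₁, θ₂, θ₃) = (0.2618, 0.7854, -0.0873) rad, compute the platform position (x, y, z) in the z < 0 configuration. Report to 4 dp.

(0.0156, -0.1016, -0.3193)

φ1=0.0°: virtual centre (0.2059, 0.0000, -0.0311), radius l
φ2=120.0°: virtual centre (-0.0874, 0.1514, -0.0849), radius l
arm 3 at φ=240.0°: ρ3 = 0.2095;  S3 = (-0.1048, -0.1815, 0.0105)
subtract pairs → two planes through P
plane₁₂: -0.5867x+0.3029y+-0.1076z = -0.0056
det = 0.4011;  x = 0.0046+-0.0347z,  y = -0.0096+0.2881z
quadratic in z: (1.0842)z²+(0.0705)z+(-0.0880)=0, √Δ=0.6218 → z ∈ {-0.3193, 0.2542}; z = -0.3193 (taking z<0)
x = 0.0156, y = -0.1016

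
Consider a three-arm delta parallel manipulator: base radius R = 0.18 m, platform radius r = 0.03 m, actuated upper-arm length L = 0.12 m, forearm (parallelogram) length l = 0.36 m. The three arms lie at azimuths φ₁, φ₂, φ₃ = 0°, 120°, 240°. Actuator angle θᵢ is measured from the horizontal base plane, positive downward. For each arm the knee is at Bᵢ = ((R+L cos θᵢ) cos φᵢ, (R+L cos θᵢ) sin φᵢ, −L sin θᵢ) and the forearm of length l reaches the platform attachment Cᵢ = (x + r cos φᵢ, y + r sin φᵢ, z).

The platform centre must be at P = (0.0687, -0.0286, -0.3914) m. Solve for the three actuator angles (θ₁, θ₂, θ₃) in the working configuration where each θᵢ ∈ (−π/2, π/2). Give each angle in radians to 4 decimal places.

θ₁ = 0.6980, θ₂ = 1.3959, θ₃ = 1.1339

arm 1 (φ=0.0°): x'=0.0687, y'=-0.0286
  A=0.0813, B=-0.3914, C=(l²−L²−A²−y'²−z²)/(2L)=-0.1893
  θ1 = atan2(B,A) + arccos(C/0.3998) = 0.6980
φ2=120.0° → target in arm frame (-0.0591, -0.0452)
  A=0.2091, B=-0.3914, C=(l²−L²−A²−y'²−z²)/(2L)=-0.3490
  √(A²+B²)=0.4438;  θ2 = -1.0801+2.4760 ≈ 1.3959
arm 3 (φ=240.0°): x'=-0.0096, y'=0.0738
  A cos θ + B sin θ = C:  0.1596·cos θ + -0.3914·sin θ = -0.2871
  θ3 = atan2(B,A) + arccos(C/0.4227) = 1.1339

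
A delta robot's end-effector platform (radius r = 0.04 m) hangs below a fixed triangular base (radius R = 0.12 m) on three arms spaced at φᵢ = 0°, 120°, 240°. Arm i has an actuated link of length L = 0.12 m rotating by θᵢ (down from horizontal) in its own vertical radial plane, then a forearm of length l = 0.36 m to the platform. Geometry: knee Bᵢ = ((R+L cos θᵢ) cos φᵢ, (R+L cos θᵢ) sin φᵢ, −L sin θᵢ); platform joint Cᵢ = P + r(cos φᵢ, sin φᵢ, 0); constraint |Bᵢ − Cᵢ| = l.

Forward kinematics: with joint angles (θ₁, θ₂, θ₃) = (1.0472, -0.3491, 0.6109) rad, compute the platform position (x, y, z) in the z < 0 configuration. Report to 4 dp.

centre 1 = (0.1400·cos0.0°, 0.1400·sin0.0°, -0.1039) = (0.1400, 0.0000, -0.1039)
centre 2 = (0.1928·cos120.0°, 0.1928·sin120.0°, 0.0410) = (-0.0964, 0.1669, 0.0410)
φ3=240.0°: virtual centre (-0.0891, -0.1544, -0.0688), radius l
eliminate P² terms by subtracting sphere 1 from 2 and 3
[-0.4728 0.3339 0.2899]·P = 0.0084;  [-0.4583 -0.3088 0.0702]·P = 0.0061
det = 0.2990;  x = -0.0156+0.3778z,  y = 0.0033+-0.3334z
into |P−centre ₁|² = l²: 1.2539z² + 0.0881z + -0.0946 = 0;  Δ = 0.4822;  z = -0.3120 or 0.2418 → z<0 root = -0.3120
x = -0.1335, y = 0.1073

(-0.1335, 0.1073, -0.3120)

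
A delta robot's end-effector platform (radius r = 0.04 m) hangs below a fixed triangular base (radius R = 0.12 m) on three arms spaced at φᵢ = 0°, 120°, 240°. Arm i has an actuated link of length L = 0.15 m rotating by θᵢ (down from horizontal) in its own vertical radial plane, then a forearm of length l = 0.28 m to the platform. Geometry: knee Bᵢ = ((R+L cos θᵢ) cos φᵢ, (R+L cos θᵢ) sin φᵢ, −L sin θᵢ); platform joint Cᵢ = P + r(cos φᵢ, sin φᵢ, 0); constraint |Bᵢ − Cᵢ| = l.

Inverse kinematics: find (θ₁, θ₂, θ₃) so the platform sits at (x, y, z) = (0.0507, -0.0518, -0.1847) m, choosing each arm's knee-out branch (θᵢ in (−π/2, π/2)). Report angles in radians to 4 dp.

rotate P by −φ1: (0.0507, -0.0518, -0.1847)
  e−x'=0.0293;  (l²−L²−(e−x')²−y'²−z²)/2L = 0.0608
  θ1 = atan2(B,A) + arccos(C/0.1870) = -0.1739
φ2=120.0° → target in arm frame (-0.0702, -0.0180)
  A cos θ + B sin θ = C:  0.1502·cos θ + -0.1847·sin θ = -0.0037
  θ2 = atan2(B,A) + arccos(C/0.2381) = 0.6982
arm 3 (φ=240.0°): x'=0.0195, y'=0.0698
  A cos θ + B sin θ = C:  0.0605·cos θ + -0.1847·sin θ = 0.0442
  θ3 = atan2(B,A) + arccos(C/0.1944) = 0.0872

θ₁ = -0.1739, θ₂ = 0.6982, θ₃ = 0.0872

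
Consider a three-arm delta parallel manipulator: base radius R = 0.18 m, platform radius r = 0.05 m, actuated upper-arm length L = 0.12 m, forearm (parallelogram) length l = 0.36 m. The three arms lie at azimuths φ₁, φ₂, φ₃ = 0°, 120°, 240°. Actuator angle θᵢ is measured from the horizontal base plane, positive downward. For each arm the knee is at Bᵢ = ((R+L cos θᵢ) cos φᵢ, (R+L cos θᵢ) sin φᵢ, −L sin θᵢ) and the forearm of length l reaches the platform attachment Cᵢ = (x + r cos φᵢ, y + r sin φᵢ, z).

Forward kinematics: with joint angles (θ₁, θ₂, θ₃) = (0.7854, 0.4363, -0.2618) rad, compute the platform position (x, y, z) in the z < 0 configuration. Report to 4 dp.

(-0.0749, -0.0581, -0.2904)

S1 = (0.2149·cos0.0°, 0.2149·sin0.0°, -0.0849) = (0.2149, 0.0000, -0.0849)
arm 2 at φ=120.0°: e+L cos θ2 = 0.2388;  S2 = (-0.1194, 0.2068, -0.0507)
S3 = (0.2459·cos240.0°, 0.2459·sin240.0°, 0.0311) = (-0.1230, -0.2130, 0.0311)
|S₂|²−|S₁|² = 0.0062;  |S₃|²−|S₁|² = 0.0081
linear system: -0.6685x+0.4135y = 0.0062−0.0683z; -0.6756x+-0.4259y = 0.0081−0.2318z
Cramer: x(z) = -0.0106+0.2215z;  y(z) = -0.0021+0.1929z
into |P−S₁|² = l²: 1.0863z² + 0.0690z + -0.0716 = 0;  Δ = 0.3157;  z = -0.2904 or 0.2269 → z<0 root = -0.2904
x = -0.0749, y = -0.0581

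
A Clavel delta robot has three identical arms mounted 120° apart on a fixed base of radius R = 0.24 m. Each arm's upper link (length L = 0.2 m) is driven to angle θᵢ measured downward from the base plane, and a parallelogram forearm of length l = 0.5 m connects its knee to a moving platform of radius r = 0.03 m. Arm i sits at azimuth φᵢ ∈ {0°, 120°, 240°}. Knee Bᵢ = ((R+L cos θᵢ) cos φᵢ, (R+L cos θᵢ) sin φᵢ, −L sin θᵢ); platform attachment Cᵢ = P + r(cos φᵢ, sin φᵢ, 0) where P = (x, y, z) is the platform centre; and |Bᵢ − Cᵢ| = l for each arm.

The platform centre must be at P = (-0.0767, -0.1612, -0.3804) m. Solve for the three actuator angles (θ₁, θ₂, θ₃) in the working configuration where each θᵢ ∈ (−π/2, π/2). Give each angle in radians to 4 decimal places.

φ1=0.0° → target in arm frame (-0.0767, -0.1612)
  A=0.2867, B=-0.3804, C=(l²−L²−A²−y'²−z²)/(2L)=-0.1072
  γ=atan2(-0.3804,0.2867)=-0.9249;  ψ=arccos(-0.2251)=1.7978;  θ1=γ+ψ≈0.8729
rotate P by −φ2: (-0.1013, 0.1470, -0.3804)
  e−x'=0.3113;  (l²−L²−(e−x')²−y'²−z²)/2L = -0.1330
  γ=atan2(-0.3804,0.3113)=-0.8850;  ψ=arccos(-0.2706)=1.8448;  θ2=γ+ψ≈0.9598
rotate P by −φ3: (0.1780, 0.0142, -0.3804)
  A=0.0320, B=-0.3804, C=(l²−L²−A²−y'²−z²)/(2L)=0.1602
  γ=atan2(-0.3804,0.0320)=-1.4868;  ψ=arccos(0.4196)=1.1378;  θ3=γ+ψ≈-0.3489

θ₁ = 0.8729, θ₂ = 0.9598, θ₃ = -0.3489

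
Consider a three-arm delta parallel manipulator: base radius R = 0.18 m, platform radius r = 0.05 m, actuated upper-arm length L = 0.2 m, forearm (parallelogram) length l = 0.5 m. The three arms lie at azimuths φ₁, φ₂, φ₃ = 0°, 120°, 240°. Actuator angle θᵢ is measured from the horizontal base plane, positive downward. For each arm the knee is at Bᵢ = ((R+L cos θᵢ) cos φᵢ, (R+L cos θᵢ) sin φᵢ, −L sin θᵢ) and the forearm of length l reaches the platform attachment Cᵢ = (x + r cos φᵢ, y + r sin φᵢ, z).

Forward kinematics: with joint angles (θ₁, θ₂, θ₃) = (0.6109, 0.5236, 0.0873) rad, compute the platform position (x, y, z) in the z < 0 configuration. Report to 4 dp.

(-0.0614, -0.0739, -0.4587)

arm 1 at φ=0.0°: (R−r)+L cos θ1 = 0.2938;  S1 = (0.2938, 0.0000, -0.1147)
arm 2 at φ=120.0°: (R−r)+L cos θ2 = 0.3032;  S2 = (-0.1516, 0.2626, -0.1000)
φ3=240.0°: virtual centre (-0.1646, -0.2851, -0.0174), radius l
eliminate P² terms by subtracting sphere 1 from 2 and 3
[-0.8909 0.5252 0.0294]·P = 0.0024;  [-0.9169 -0.5703 0.1946]·P = 0.0092
Cramer: x(z) = -0.0063+0.1202z;  y(z) = -0.0060+0.1479z
quadratic in z: (1.0363)z²+(0.1555)z+(-0.1467)=0, √Δ=0.7953 → z ∈ {-0.4587, 0.3087}; z = -0.4587 (taking z<0)
x = -0.0614, y = -0.0739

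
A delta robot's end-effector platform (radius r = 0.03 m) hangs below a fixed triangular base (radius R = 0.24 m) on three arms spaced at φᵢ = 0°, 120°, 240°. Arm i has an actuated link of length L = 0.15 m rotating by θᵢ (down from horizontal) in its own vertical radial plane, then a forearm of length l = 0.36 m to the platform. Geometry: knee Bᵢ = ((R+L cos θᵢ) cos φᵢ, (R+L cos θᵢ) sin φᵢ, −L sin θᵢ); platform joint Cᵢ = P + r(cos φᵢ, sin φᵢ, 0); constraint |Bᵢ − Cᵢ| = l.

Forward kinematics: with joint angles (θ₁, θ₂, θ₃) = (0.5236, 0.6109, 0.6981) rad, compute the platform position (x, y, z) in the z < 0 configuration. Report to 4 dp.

(0.0118, 0.0071, -0.2230)

arm 1 at φ=0.0°: ρ1 = 0.3399;  O1 = (0.3399, 0.0000, -0.0750)
O2 = (0.3329·cos120.0°, 0.3329·sin120.0°, -0.0860) = (-0.1664, 0.2883, -0.0860)
arm 3 at φ=240.0°: ρ3 = 0.3249;  O3 = (-0.1625, -0.2814, -0.0964)
eliminate P² terms by subtracting sphere 1 from 2 and 3
[-1.0127 0.5765 -0.0221]·P = -0.0030;  [-1.0047 -0.5628 -0.0428]·P = -0.0063
Cramer: x(z) = 0.0046-0.0323z;  y(z) = 0.0030-0.0184z
quadratic in z: (1.0014)z²+(0.1716)z+(-0.0115)=0, √Δ=0.2751 → z ∈ {-0.2230, 0.0517}; z = -0.2230 (taking z<0)
x = 0.0118, y = 0.0071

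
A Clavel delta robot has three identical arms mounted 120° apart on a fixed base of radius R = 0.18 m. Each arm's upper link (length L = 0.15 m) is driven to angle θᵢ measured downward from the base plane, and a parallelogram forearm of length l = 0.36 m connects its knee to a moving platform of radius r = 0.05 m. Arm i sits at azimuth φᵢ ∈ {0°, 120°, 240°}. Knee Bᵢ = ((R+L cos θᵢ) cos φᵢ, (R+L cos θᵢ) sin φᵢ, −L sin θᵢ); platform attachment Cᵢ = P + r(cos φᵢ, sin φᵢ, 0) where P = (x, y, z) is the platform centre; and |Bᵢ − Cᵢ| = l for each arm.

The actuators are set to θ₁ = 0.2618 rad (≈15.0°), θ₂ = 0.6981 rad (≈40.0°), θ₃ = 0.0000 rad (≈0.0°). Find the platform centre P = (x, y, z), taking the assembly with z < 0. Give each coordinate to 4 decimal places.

arm 1 at φ=0.0°: (R−r)+L cos θ1 = 0.2749;  centre 1 = (0.2749, 0.0000, -0.0388)
φ2=120.0°: virtual centre (-0.1225, 0.2121, -0.0964), radius l
arm 3 at φ=240.0°: (R−r)+L cos θ3 = 0.2800;  centre 3 = (-0.1400, -0.2425, 0.0000)
eliminate P² terms by subtracting sphere 1 from 2 and 3
[-0.7947 0.4242 -0.1152]·P = -0.0078;  [-0.8298 -0.4850 0.0776]·P = 0.0013
Cramer: x(z) = 0.0044-0.0311z;  y(z) = -0.0102+0.2133z
quadratic in z: (1.0465)z²+(0.0901)z+(-0.0548)=0, √Δ=0.4874 → z ∈ {-0.2759, 0.1898}; z = -0.2759 (taking z<0)
x = 0.0129, y = -0.0691

(0.0129, -0.0691, -0.2759)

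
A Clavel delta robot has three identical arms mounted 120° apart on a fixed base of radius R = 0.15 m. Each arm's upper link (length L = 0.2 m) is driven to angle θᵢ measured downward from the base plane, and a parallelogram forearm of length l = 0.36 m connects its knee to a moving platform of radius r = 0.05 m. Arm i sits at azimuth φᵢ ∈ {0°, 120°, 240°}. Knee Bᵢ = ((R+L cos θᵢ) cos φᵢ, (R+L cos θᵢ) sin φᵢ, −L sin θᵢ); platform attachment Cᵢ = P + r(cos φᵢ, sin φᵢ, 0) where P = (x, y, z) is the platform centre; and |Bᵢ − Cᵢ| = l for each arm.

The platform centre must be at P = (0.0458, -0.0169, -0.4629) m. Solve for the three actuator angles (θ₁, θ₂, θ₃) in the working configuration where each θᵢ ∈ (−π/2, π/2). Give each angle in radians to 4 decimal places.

θ₁ = 0.8726, θ₂ = 1.1345, θ₃ = 1.0473

rotate P by −φ1: (0.0458, -0.0169, -0.4629)
  A=0.0542, B=-0.4629, C=(l²−L²−A²−y'²−z²)/(2L)=-0.3197
  θ1 = atan2(B,A) + arccos(C/0.4661) = 0.8726
arm 2 (φ=120.0°): x'=-0.0375, y'=-0.0312
  A=0.1375, B=-0.4629, C=(l²−L²−A²−y'²−z²)/(2L)=-0.3614
  √(A²+B²)=0.4829;  θ2 = -1.2820+2.4165 ≈ 1.1345
rotate P by −φ3: (-0.0083, 0.0481, -0.4629)
  A=0.1083, B=-0.4629, C=(l²−L²−A²−y'²−z²)/(2L)=-0.3468
  √(A²+B²)=0.4754;  θ3 = -1.3410+2.3883 ≈ 1.0473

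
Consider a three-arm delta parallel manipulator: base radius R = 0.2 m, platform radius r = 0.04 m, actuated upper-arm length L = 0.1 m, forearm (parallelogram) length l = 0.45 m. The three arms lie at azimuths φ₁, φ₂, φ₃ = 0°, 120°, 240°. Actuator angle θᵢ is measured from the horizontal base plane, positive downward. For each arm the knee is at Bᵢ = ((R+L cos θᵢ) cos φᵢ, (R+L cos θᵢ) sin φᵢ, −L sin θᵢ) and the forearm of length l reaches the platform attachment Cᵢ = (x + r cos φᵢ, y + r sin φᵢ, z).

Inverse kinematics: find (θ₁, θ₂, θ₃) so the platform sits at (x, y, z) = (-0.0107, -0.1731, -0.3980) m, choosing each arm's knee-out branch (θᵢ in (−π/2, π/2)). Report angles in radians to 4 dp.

θ₁ = 0.6980, θ₂ = 1.3966, θ₃ = -0.3489

arm 1 (φ=0.0°): x'=-0.0107, y'=-0.1731
  e−x'=0.1707;  (l²−L²−(e−x')²−y'²−z²)/2L = -0.1250
  γ=atan2(-0.3980,0.1707)=-1.1656;  ψ=arccos(-0.2887)=1.8637;  θ1=γ+ψ≈0.6980
φ2=120.0° → target in arm frame (-0.1446, 0.0958)
  A cos θ + B sin θ = C:  0.3046·cos θ + -0.3980·sin θ = -0.3392
  θ2 = atan2(B,A) + arccos(C/0.5012) = 1.3966
arm 3 (φ=240.0°): x'=0.1553, y'=0.0773
  e−x'=0.0047;  (l²−L²−(e−x')²−y'²−z²)/2L = 0.1405
  γ=atan2(-0.3980,0.0047)=-1.5589;  ψ=arccos(0.3530)=1.2100;  θ3=γ+ψ≈-0.3489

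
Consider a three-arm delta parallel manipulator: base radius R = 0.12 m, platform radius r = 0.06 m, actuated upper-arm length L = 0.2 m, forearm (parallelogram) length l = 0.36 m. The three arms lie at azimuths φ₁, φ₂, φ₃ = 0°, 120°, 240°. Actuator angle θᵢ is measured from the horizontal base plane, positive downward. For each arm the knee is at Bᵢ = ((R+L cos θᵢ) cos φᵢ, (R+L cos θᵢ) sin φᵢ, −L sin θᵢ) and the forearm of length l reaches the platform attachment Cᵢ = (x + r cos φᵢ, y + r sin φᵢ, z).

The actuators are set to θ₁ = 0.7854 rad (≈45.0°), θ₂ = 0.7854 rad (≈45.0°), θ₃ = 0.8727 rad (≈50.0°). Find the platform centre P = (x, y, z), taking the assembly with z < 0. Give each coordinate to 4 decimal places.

(0.0104, 0.0181, -0.4460)

arm 1 at φ=0.0°: ρ1 = 0.2014;  O1 = (0.2014, 0.0000, -0.1414)
O2 = (0.2014·cos120.0°, 0.2014·sin120.0°, -0.1414) = (-0.1007, 0.1744, -0.1414)
arm 3 at φ=240.0°: ρ3 = 0.1886;  O3 = (-0.0943, -0.1633, -0.1532)
|O₂|²−|O₁|² = 0.0000;  |O₃|²−|O₁|² = -0.0015
linear system: -0.6043x+0.3489y = 0.0000−0.0000z; -0.5914x+-0.3266y = -0.0015−-0.0236z
Cramer: x(z) = 0.0013-0.0204z;  y(z) = 0.0023-0.0353z
into |P−O₁|² = l²: 1.0017z² + 0.2908z + -0.0696 = 0;  Δ = 0.3633;  z = -0.4460 or 0.1557 → z<0 root = -0.4460
x = 0.0104, y = 0.0181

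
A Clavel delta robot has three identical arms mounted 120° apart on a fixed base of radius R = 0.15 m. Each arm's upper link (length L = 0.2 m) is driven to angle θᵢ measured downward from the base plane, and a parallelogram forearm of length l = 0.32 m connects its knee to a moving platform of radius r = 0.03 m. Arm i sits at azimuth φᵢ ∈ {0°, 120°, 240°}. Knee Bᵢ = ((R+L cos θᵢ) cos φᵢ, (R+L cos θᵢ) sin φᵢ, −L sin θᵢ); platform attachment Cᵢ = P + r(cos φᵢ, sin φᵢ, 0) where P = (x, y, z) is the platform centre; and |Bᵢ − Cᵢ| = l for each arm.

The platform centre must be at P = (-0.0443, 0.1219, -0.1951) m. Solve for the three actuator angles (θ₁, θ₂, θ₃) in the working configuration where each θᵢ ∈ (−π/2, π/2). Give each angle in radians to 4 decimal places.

arm 1 (φ=0.0°): x'=-0.0443, y'=0.1219
  e−x'=0.1643;  (l²−L²−(e−x')²−y'²−z²)/2L = -0.0438
  θ1 = atan2(B,A) + arccos(C/0.2551) = 0.8725
arm 2 (φ=120.0°): x'=0.1277, y'=-0.0226
  e−x'=-0.0077;  (l²−L²−(e−x')²−y'²−z²)/2L = 0.0594
  θ2 = atan2(B,A) + arccos(C/0.1953) = -0.3487
rotate P by −φ3: (-0.0834, -0.0993, -0.1951)
  A=0.2034, B=-0.1951, C=(l²−L²−A²−y'²−z²)/(2L)=-0.0673
  γ=atan2(-0.1951,0.2034)=-0.7645;  ψ=arccos(-0.2387)=1.8118;  θ3=γ+ψ≈1.0472

θ₁ = 0.8725, θ₂ = -0.3487, θ₃ = 1.0472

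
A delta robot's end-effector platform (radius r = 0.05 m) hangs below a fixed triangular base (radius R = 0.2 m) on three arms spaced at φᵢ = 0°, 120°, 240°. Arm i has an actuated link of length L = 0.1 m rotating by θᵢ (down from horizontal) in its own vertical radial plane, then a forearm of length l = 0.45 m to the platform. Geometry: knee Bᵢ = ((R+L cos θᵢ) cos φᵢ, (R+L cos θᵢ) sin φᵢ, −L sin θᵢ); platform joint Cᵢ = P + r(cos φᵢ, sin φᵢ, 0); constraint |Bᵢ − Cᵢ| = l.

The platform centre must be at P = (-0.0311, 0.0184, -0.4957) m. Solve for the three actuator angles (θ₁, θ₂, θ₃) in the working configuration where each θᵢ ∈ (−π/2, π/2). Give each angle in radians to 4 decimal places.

θ₁ = 1.3084, θ₂ = 0.9595, θ₃ = 1.1345

rotate P by −φ1: (-0.0311, 0.0184, -0.4957)
  A=0.1811, B=-0.4957, C=(l²−L²−A²−y'²−z²)/(2L)=-0.4318
  √(A²+B²)=0.5277;  θ1 = -1.2205+2.5290 ≈ 1.3084
φ2=120.0° → target in arm frame (0.0315, 0.0177)
  e−x'=0.1185;  (l²−L²−(e−x')²−y'²−z²)/2L = -0.3379
  √(A²+B²)=0.5097;  θ2 = -1.3361+2.2956 ≈ 0.9595
arm 3 (φ=240.0°): x'=-0.0004, y'=-0.0361
  A=0.1504, B=-0.4957, C=(l²−L²−A²−y'²−z²)/(2L)=-0.3857
  √(A²+B²)=0.5180;  θ3 = -1.2762+2.4107 ≈ 1.1345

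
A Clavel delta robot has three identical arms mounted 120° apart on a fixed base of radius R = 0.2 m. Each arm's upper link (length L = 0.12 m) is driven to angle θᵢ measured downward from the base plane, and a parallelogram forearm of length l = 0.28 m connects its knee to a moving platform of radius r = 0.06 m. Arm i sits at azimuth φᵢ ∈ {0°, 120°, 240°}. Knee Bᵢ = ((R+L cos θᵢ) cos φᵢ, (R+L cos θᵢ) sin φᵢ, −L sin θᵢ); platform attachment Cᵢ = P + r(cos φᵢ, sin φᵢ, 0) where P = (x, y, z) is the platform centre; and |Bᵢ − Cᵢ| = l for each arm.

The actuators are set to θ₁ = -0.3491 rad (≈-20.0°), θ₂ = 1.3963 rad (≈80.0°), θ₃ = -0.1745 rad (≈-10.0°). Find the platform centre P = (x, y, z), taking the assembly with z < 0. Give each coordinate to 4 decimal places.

arm 1 at φ=0.0°: e+L cos θ1 = 0.2528;  S1 = (0.2528, 0.0000, 0.0410)
φ2=120.0°: virtual centre (-0.0804, 0.1393, -0.1182), radius l
arm 3 at φ=240.0°: e+L cos θ3 = 0.2582;  S3 = (-0.1291, -0.2236, 0.0208)
subtract pairs → two planes through P
plane₁₂: -0.6664x+0.2786y+-0.3184z = -0.0257
Cramer: x(z) = 0.0217-0.3009z;  y(z) = -0.0405+0.4234z
sphere 1 gives Az²+Bz+C=0 with A=1.2698, B=0.0227, C=-0.0217;  B²−4AC=0.1107;  roots -0.1399, 0.1221;  negative root z = -0.1399
x = 0.0638, y = -0.0997

(0.0638, -0.0997, -0.1399)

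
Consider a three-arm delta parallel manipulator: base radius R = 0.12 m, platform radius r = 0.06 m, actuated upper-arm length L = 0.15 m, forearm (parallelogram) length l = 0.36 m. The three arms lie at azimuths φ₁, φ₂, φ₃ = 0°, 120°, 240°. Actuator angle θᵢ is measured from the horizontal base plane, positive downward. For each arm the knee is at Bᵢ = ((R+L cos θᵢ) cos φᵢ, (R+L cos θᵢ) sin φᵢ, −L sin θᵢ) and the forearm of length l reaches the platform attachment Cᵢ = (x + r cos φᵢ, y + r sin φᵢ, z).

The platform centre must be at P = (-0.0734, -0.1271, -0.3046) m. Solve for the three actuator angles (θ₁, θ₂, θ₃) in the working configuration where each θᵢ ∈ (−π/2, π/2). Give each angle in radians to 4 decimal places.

θ₁ = 0.6109, θ₂ = 0.6108, θ₃ = -0.3490

arm 1 (φ=0.0°): x'=-0.0734, y'=-0.1271
  A=0.1334, B=-0.3046, C=(l²−L²−A²−y'²−z²)/(2L)=-0.0654
  θ1 = atan2(B,A) + arccos(C/0.3325) = 0.6109
φ2=120.0° → target in arm frame (-0.0734, 0.1271)
  A=0.1334, B=-0.3046, C=(l²−L²−A²−y'²−z²)/(2L)=-0.0654
  θ2 = atan2(B,A) + arccos(C/0.3325) = 0.6108
arm 3 (φ=240.0°): x'=0.1468, y'=0.0000
  A=-0.0868, B=-0.3046, C=(l²−L²−A²−y'²−z²)/(2L)=0.0226
  θ3 = atan2(B,A) + arccos(C/0.3167) = -0.3490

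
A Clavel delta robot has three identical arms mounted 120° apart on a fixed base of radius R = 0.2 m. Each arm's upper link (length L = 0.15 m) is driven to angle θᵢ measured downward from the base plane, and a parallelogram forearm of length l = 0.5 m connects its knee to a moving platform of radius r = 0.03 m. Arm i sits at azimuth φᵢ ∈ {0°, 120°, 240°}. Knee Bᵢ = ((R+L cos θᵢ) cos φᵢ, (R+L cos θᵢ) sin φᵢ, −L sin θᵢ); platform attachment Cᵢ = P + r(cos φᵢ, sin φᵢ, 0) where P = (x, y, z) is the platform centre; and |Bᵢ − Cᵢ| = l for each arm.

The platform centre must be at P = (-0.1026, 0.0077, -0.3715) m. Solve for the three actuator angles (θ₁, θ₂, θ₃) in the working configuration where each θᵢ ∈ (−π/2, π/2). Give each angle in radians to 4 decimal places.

rotate P by −φ1: (-0.1026, 0.0077, -0.3715)
  A cos θ + B sin θ = C:  0.2726·cos θ + -0.3715·sin θ = 0.0504
  γ=atan2(-0.3715,0.2726)=-0.9378;  ψ=arccos(0.1094)=1.4612;  θ1=γ+ψ≈0.5235
rotate P by −φ2: (0.0580, 0.0850, -0.3715)
  A=0.1120, B=-0.3715, C=(l²−L²−A²−y'²−z²)/(2L)=0.2324
  θ2 = atan2(B,A) + arccos(C/0.3880) = -0.3492
φ3=240.0° → target in arm frame (0.0446, -0.0927)
  e−x'=0.1254;  (l²−L²−(e−x')²−y'²−z²)/2L = 0.2173
  θ3 = atan2(B,A) + arccos(C/0.3921) = -0.2618

θ₁ = 0.5235, θ₂ = -0.3492, θ₃ = -0.2618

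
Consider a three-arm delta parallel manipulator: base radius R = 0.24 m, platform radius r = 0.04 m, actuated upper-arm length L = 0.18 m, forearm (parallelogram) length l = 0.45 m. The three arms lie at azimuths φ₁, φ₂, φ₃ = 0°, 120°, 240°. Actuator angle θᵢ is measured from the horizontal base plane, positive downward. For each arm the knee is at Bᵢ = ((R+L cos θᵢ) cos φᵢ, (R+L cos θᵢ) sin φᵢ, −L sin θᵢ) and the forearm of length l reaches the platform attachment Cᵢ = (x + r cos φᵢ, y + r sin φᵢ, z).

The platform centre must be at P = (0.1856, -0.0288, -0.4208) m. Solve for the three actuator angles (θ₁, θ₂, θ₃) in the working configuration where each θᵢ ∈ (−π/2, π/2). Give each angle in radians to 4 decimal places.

arm 1 (φ=0.0°): x'=0.1856, y'=-0.0288
  A cos θ + B sin θ = C:  0.0144·cos θ + -0.4208·sin θ = -0.0222
  √(A²+B²)=0.4210;  θ1 = -1.5366+1.6237 ≈ 0.0871
φ2=120.0° → target in arm frame (-0.1177, -0.1463)
  e−x'=0.3177;  (l²−L²−(e−x')²−y'²−z²)/2L = -0.3593
  γ=atan2(-0.4208,0.3177)=-0.9240;  ψ=arccos(-0.6814)=2.3205;  θ2=γ+ψ≈1.3964
rotate P by −φ3: (-0.0679, 0.1751, -0.4208)
  A=0.2679, B=-0.4208, C=(l²−L²−A²−y'²−z²)/(2L)=-0.3039
  γ=atan2(-0.4208,0.2679)=-1.0039;  ψ=arccos(-0.6092)=2.2258;  θ3=γ+ψ≈1.2219

θ₁ = 0.0871, θ₂ = 1.3964, θ₃ = 1.2219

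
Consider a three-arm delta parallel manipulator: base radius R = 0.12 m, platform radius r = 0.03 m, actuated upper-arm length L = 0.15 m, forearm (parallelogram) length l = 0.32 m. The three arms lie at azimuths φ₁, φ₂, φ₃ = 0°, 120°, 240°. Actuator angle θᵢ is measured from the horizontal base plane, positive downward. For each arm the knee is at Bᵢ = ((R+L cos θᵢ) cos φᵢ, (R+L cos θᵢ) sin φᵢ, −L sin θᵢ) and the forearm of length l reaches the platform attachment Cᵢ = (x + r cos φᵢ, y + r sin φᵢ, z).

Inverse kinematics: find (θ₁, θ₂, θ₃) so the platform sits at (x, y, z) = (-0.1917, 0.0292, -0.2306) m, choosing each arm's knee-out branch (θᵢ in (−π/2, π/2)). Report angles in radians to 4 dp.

φ1=0.0° → target in arm frame (-0.1917, 0.0292)
  A=0.2817, B=-0.2306, C=(l²−L²−A²−y'²−z²)/(2L)=-0.1783
  √(A²+B²)=0.3640;  θ1 = -0.6860+2.0826 ≈ 1.3966
arm 2 (φ=120.0°): x'=0.1211, y'=0.1514
  A=-0.0311, B=-0.2306, C=(l²−L²−A²−y'²−z²)/(2L)=0.0094
  γ=atan2(-0.2306,-0.0311)=-1.7050;  ψ=arccos(0.0405)=1.5303;  θ2=γ+ψ≈-0.1747
φ3=240.0° → target in arm frame (0.0706, -0.1806)
  A cos θ + B sin θ = C:  0.0194·cos θ + -0.2306·sin θ = -0.0209
  γ=atan2(-0.2306,0.0194)=-1.4867;  ψ=arccos(-0.0904)=1.6613;  θ3=γ+ψ≈0.1746

θ₁ = 1.3966, θ₂ = -0.1747, θ₃ = 0.1746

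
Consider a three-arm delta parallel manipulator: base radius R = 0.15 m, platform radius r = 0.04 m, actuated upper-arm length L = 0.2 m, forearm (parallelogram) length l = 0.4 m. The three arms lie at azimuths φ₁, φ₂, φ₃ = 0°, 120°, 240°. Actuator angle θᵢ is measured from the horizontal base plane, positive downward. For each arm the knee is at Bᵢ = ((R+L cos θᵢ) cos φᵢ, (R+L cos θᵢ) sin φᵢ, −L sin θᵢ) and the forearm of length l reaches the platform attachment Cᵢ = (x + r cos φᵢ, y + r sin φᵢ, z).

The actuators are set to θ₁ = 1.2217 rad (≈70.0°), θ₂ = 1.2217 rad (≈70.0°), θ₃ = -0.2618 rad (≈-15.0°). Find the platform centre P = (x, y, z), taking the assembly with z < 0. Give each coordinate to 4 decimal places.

O1 = (0.1784·cos0.0°, 0.1784·sin0.0°, -0.1879) = (0.1784, 0.0000, -0.1879)
φ2=120.0°: virtual centre (-0.0892, 0.1545, -0.1879), radius l
φ3=240.0°: virtual centre (-0.1516, -0.2626, 0.0518), radius l
eliminate P² terms by subtracting sphere 1 from 2 and 3
[-0.5352 0.3090 0.0000]·P = 0.0000;  [-0.6600 -0.5251 0.4794]·P = 0.0275
det = 0.4850;  x = -0.0175+0.3054z,  y = -0.0303+0.5290z
into |P−O₁|² = l²: 1.3732z² + 0.2242z + -0.0854 = 0;  Δ = 0.5192;  z = -0.3440 or 0.1808 → z<0 root = -0.3440
x = -0.1226, y = -0.2123

(-0.1226, -0.2123, -0.3440)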